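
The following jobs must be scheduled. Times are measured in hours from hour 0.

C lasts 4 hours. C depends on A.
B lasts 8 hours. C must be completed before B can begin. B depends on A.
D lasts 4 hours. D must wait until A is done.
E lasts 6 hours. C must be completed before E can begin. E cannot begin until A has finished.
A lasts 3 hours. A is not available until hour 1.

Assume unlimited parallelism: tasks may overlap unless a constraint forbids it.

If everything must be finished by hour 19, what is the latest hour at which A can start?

B must finish by hour 19; it takes 8 hours, so it must start by 19 − 8 = hour 11.
Nothing follows E; the deadline of hour 19 is its only limit. It must start by 19 − 6 = hour 13.
C feeds B (must start by hour 11); E (must start by hour 13). Taking the minimum, C must finish by hour 11 and start by 11 − 4 = hour 7.
To finish by hour 19, D (duration 4) must start no later than hour 15.
A feeds B (must start by hour 11); C (must start by hour 7); D (must start by hour 15); E (must start by hour 13). Taking the minimum, A must finish by hour 7 and start by 7 − 3 = hour 4.

4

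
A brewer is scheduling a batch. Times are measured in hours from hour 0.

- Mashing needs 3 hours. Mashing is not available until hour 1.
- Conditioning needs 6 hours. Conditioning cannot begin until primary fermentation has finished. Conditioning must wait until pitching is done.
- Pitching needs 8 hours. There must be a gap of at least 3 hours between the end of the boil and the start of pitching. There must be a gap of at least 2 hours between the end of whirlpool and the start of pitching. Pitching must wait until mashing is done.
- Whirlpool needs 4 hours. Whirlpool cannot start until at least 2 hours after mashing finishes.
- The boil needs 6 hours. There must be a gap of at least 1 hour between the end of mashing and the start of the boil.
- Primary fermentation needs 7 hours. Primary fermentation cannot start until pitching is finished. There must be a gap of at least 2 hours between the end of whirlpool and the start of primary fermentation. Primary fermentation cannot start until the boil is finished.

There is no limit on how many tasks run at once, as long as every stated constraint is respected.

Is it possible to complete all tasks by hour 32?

No

Mashing waits on its own release at hour 1, so it starts at hour 1 and finishes at 1 + 3 = hour 4.
After mashing (finishes hour 4, plus 2-hour gap → hour 6), whirlpool can start at hour 6 and finishes at hour 10.
The boil waits on mashing (finishes hour 4, plus 1-hour gap → hour 5), so it starts at hour 5 and finishes at 5 + 6 = hour 11.
Pitching needs all of the boil (finishes hour 11, plus 3-hour gap → hour 14); whirlpool (finishes hour 10, plus 2-hour gap → hour 12); mashing (finishes hour 4). That puts its earliest start at hour 14; it finishes at 14 + 8 = hour 22.
Primary fermentation needs all of pitching (finishes hour 22); whirlpool (finishes hour 10, plus 2-hour gap → hour 12); the boil (finishes hour 11). That puts its earliest start at hour 22; it finishes at 22 + 7 = hour 29.
Conditioning cannot start until primary fermentation (finishes hour 29); pitching (finishes hour 22). The controlling bound is hour 29, so conditioning finishes at 29 + 6 = hour 35.
The earliest everything can be done is hour 35, which is after the deadline of 32, so it is not possible.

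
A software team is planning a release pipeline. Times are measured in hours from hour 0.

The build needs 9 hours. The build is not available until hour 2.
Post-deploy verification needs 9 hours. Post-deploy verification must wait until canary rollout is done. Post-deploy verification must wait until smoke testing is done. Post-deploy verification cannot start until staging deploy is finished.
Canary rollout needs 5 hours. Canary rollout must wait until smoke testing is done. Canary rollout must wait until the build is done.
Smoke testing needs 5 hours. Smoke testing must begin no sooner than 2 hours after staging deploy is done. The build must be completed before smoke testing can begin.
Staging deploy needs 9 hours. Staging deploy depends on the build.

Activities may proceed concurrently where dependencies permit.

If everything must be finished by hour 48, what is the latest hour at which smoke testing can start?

29

To finish by hour 48, post-deploy verification (duration 9) must start no later than hour 39.
Canary rollout feeds into post-deploy verification (must start by hour 39); so canary rollout must finish by hour 39 and therefore start by hour 34.
For smoke testing: canary rollout (must start by hour 34); post-deploy verification (must start by hour 39). The most restrictive is hour 34; with a 5-hour duration, smoke testing must start by hour 29.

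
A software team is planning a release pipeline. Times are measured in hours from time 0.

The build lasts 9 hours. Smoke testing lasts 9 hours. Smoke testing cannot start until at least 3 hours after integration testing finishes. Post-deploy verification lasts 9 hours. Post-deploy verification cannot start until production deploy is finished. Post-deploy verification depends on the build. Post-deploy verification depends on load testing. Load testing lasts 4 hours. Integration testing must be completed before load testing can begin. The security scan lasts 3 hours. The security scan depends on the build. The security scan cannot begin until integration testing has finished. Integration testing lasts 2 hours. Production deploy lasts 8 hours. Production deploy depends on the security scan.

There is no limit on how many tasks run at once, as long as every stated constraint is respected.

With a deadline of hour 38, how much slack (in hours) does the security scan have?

Integration testing has no prerequisites, so it starts at hour 0 and finishes at hour 2.
Nothing blocks the build, so it runs from hour 0 to hour 9.
The security scan has to wait for the build (finishes hour 9); integration testing (finishes hour 2). The latest of these is hour 9, so the security scan runs hour 9 to 9 + 3 = hour 12.

Working backward from the deadline:
To finish by hour 38, post-deploy verification (duration 9) must start no later than hour 29.
Since post-deploy verification (must start by hour 29) depends on it, production deploy must finish by hour 29. Backing off its 8-hour duration gives a latest start of hour 21.
The security scan feeds into production deploy (must start by hour 21); so the security scan must finish by hour 21 and therefore start by hour 18.
So the security scan can start as early as hour 9 and as late as hour 18, giving 18 − 9 = 9 hours of slack.

9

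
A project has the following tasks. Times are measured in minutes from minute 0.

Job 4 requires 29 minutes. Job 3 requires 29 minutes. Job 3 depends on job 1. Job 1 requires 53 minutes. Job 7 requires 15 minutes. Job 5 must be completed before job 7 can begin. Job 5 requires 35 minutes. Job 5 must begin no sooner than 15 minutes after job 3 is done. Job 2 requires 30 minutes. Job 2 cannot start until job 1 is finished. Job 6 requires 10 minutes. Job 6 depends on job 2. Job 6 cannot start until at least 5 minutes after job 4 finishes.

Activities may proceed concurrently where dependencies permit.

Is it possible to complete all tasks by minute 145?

No

Nothing blocks job 4, so it runs from minute 0 to minute 29.
Nothing blocks job 1, so it runs from minute 0 to minute 53.
Job 3 waits on job 1 (finishes minute 53), so it starts at minute 53 and finishes at 53 + 29 = minute 82.
After job 3 (finishes minute 82, plus 15-minute gap → minute 97), job 5 can start at minute 97 and finishes at minute 132.
After job 5 (finishes minute 132), job 7 can start at minute 132 and finishes at minute 147.
After job 1 (finishes minute 53), job 2 can start at minute 53 and finishes at minute 83.
Job 6 cannot start until job 2 (finishes minute 83); job 4 (finishes minute 29, plus 5-minute gap → minute 34). The controlling bound is minute 83, so job 6 finishes at 83 + 10 = minute 93.
The earliest everything can be done is minute 147, which is after the deadline of 145, so it is not possible.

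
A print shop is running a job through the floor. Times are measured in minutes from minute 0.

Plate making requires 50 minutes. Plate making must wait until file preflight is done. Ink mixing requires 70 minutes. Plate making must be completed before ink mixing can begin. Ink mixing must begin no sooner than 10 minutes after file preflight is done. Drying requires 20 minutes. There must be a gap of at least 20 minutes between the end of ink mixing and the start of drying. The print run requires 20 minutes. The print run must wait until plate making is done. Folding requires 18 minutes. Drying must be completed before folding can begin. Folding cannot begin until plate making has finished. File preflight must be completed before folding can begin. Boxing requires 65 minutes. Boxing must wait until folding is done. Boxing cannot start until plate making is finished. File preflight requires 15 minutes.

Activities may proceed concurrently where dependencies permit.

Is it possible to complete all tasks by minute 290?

Yes

File preflight has no prerequisites, so it starts at minute 0 and finishes at minute 15.
Plate making cannot begin until file preflight (finishes minute 15). It runs from minute 15 to 15 + 50 = minute 65.
After plate making (finishes minute 65), the print run can start at minute 65 and finishes at minute 85.
Ink mixing needs all of plate making (finishes minute 65); file preflight (finishes minute 15, plus 10-minute gap → minute 25). That puts its earliest start at minute 65; it finishes at 65 + 70 = minute 135.
Drying waits on ink mixing (finishes minute 135, plus 20-minute gap → minute 155), so it starts at minute 155 and finishes at 155 + 20 = minute 175.
Folding has to wait for drying (finishes minute 175); plate making (finishes minute 65); file preflight (finishes minute 15). The latest of these is minute 175, so folding runs minute 175 to 175 + 18 = minute 193.
Boxing cannot start until folding (finishes minute 193); plate making (finishes minute 65). The controlling bound is minute 193, so boxing finishes at 193 + 65 = minute 258.
Every task is finished by minute 258, which is no later than the deadline of 290, so the schedule is feasible.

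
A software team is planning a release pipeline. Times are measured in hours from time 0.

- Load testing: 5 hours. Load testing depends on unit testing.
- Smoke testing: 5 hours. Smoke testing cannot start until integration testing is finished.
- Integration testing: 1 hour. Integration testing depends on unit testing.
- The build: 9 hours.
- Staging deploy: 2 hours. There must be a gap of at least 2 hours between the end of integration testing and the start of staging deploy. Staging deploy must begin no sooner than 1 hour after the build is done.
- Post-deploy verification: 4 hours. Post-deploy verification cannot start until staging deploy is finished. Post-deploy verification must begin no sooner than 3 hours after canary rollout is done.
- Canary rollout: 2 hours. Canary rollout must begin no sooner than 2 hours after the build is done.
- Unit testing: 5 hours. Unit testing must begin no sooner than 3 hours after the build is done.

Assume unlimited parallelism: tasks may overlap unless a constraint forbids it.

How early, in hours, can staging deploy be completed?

22

The build has no prerequisites, so it starts at hour 0 and finishes at hour 9.
Unit testing waits on the build (finishes hour 9, plus 3-hour gap → hour 12), so it starts at hour 12 and finishes at 12 + 5 = hour 17.
Integration testing cannot begin until unit testing (finishes hour 17). It runs from hour 17 to 17 + 1 = hour 18.
Staging deploy has to wait for integration testing (finishes hour 18, plus 2-hour gap → hour 20); the build (finishes hour 9, plus 1-hour gap → hour 10). The latest of these is hour 20, so staging deploy runs hour 20 to 20 + 2 = hour 22.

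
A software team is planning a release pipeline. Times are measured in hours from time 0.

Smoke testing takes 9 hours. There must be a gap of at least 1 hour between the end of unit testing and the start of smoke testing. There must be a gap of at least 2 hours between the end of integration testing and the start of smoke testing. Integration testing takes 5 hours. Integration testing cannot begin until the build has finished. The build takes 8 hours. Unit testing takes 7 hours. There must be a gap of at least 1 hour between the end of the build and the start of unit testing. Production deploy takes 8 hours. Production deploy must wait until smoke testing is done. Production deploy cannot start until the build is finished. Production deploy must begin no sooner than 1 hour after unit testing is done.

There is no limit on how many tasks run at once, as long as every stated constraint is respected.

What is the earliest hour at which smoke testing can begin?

17

Nothing blocks the build, so it runs from hour 0 to hour 8.
After the build (finishes hour 8), integration testing can start at hour 8 and finishes at hour 13.
After the build (finishes hour 8, plus 1-hour gap → hour 9), unit testing can start at hour 9 and finishes at hour 16.
Smoke testing waits on unit testing (finishes hour 16, plus 1-hour gap → hour 17); integration testing (finishes hour 13, plus 2-hour gap → hour 15). The latest of these is hour 17, which is the earliest smoke testing can start.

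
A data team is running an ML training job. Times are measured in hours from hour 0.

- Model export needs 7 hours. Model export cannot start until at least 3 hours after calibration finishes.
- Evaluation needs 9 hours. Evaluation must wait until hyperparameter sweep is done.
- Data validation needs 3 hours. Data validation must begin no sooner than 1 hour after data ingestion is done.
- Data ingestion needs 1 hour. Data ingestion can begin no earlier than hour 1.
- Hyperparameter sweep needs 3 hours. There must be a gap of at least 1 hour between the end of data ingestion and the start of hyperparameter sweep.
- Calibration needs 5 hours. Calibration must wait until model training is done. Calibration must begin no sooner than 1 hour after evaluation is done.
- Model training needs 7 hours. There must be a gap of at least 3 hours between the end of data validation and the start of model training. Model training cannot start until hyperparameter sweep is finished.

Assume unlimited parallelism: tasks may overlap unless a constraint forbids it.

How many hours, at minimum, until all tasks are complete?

Data ingestion cannot begin until its own release at hour 1. It runs from hour 1 to 1 + 1 = hour 2.
Hyperparameter sweep cannot begin until data ingestion (finishes hour 2, plus 1-hour gap → hour 3). It runs from hour 3 to 3 + 3 = hour 6.
Evaluation cannot begin until hyperparameter sweep (finishes hour 6). It runs from hour 6 to 6 + 9 = hour 15.
Data validation waits on data ingestion (finishes hour 2, plus 1-hour gap → hour 3), so it starts at hour 3 and finishes at 3 + 3 = hour 6.
Model training has to wait for data validation (finishes hour 6, plus 3-hour gap → hour 9); hyperparameter sweep (finishes hour 6). The latest of these is hour 9, so model training runs hour 9 to 9 + 7 = hour 16.
Calibration needs all of model training (finishes hour 16); evaluation (finishes hour 15, plus 1-hour gap → hour 16). That puts its earliest start at hour 16; it finishes at 16 + 5 = hour 21.
Model export cannot begin until calibration (finishes hour 21, plus 3-hour gap → hour 24). It runs from hour 24 to 24 + 7 = hour 31.
All tasks are finished once the last one completes. Finish times: Data ingestion at 2, Data validation at 6, Hyperparameter sweep at 6, Model training at 16, Evaluation at 15, Calibration at 21, Model export at 31. The latest is hour 31.

31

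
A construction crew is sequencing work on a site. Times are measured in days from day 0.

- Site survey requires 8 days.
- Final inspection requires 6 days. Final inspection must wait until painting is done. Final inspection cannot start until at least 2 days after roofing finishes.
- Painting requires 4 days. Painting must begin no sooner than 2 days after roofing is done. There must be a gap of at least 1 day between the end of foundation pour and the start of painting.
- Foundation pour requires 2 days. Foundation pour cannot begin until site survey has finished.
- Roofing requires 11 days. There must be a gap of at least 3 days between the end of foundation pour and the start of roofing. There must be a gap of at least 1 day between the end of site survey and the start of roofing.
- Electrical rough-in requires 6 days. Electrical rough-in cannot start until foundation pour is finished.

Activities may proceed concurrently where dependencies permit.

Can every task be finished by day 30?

No

Site survey can start immediately at day 0; it finishes at day 8.
Foundation pour cannot begin until site survey (finishes day 8). It runs from day 8 to 8 + 2 = day 10.
Electrical rough-in waits on foundation pour (finishes day 10), so it starts at day 10 and finishes at 10 + 6 = day 16.
For roofing: foundation pour (finishes day 10, plus 3-day gap → day 13); site survey (finishes day 8, plus 1-day gap → day 9). Taking the maximum gives a start of day 13, and it finishes at 13 + 11 = day 24.
Painting cannot start until roofing (finishes day 24, plus 2-day gap → day 26); foundation pour (finishes day 10, plus 1-day gap → day 11). The controlling bound is day 26, so painting finishes at 26 + 4 = day 30.
For final inspection: painting (finishes day 30); roofing (finishes day 24, plus 2-day gap → day 26). Taking the maximum gives a start of day 30, and it finishes at 30 + 6 = day 36.
The earliest everything can be done is day 36, which is after the deadline of 30, so it is not possible.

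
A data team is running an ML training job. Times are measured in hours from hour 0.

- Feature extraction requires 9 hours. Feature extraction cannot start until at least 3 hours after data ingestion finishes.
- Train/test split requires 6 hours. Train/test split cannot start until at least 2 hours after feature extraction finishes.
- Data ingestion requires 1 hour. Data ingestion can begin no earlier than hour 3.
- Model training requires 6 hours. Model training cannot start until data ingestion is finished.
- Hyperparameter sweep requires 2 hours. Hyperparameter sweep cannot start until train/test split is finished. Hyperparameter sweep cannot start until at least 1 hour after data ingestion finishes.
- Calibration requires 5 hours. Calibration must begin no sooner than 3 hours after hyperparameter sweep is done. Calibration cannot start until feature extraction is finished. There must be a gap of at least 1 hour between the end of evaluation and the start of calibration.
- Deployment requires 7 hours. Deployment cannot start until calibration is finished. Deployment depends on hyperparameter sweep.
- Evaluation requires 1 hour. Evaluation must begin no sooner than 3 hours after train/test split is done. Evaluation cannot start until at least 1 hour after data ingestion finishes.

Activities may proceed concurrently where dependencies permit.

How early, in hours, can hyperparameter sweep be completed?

26

Data ingestion cannot begin until its own release at hour 3. It runs from hour 3 to 3 + 1 = hour 4.
Feature extraction cannot begin until data ingestion (finishes hour 4, plus 3-hour gap → hour 7). It runs from hour 7 to 7 + 9 = hour 16.
Train/test split waits on feature extraction (finishes hour 16, plus 2-hour gap → hour 18), so it starts at hour 18 and finishes at 18 + 6 = hour 24.
Hyperparameter sweep has to wait for train/test split (finishes hour 24); data ingestion (finishes hour 4, plus 1-hour gap → hour 5). The latest of these is hour 24, so hyperparameter sweep runs hour 24 to 24 + 2 = hour 26.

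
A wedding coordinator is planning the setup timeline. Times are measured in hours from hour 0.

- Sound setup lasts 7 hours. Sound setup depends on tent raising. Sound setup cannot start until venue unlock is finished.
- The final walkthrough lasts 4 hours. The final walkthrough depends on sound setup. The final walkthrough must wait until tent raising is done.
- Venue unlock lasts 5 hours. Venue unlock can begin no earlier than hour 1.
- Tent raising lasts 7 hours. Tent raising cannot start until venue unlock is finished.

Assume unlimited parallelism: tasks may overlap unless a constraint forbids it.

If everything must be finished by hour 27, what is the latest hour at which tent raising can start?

To finish by hour 27, the final walkthrough (duration 4) must start no later than hour 23.
Sound setup feeds into the final walkthrough (must start by hour 23); so sound setup must finish by hour 23 and therefore start by hour 16.
Tent raising feeds sound setup (must start by hour 16); the final walkthrough (must start by hour 23). Taking the minimum, tent raising must finish by hour 16 and start by 16 − 7 = hour 9.

9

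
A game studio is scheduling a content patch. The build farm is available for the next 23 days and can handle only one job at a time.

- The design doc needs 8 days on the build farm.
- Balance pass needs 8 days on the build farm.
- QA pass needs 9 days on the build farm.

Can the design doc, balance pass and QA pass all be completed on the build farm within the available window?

Running back to back, the jobs need 8 + 8 + 9 = 25 days on the build farm.
Since 25 > 23, they cannot all fit.

No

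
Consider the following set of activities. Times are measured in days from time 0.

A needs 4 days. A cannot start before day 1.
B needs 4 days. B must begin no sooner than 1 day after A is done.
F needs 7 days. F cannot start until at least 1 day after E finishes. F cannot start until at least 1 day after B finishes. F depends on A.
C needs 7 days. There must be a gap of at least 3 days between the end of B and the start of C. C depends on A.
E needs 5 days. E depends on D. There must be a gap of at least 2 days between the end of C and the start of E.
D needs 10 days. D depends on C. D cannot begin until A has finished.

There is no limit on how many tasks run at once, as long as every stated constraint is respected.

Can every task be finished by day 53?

A cannot begin until its own release at day 1. It runs from day 1 to 1 + 4 = day 5.
After A (finishes day 5, plus 1-day gap → day 6), B can start at day 6 and finishes at day 10.
C cannot start until B (finishes day 10, plus 3-day gap → day 13); A (finishes day 5). The controlling bound is day 13, so C finishes at 13 + 7 = day 20.
For D: C (finishes day 20); A (finishes day 5). Taking the maximum gives a start of day 20, and it finishes at 20 + 10 = day 30.
E needs all of D (finishes day 30); C (finishes day 20, plus 2-day gap → day 22). That puts its earliest start at day 30; it finishes at 30 + 5 = day 35.
F needs all of E (finishes day 35, plus 1-day gap → day 36); B (finishes day 10, plus 1-day gap → day 11); A (finishes day 5). That puts its earliest start at day 36; it finishes at 36 + 7 = day 43.
Every task is finished by day 43, which is no later than the deadline of 53, so the schedule is feasible.

Yes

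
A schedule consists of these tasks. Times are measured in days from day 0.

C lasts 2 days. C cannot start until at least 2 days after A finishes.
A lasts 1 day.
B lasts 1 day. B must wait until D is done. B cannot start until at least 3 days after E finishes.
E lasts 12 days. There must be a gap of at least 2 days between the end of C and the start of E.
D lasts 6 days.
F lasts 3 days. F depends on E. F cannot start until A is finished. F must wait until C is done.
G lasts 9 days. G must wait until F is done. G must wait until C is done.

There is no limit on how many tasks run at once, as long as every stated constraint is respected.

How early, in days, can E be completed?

19

A can start immediately at day 0; it finishes at day 1.
After A (finishes day 1, plus 2-day gap → day 3), C can start at day 3 and finishes at day 5.
E waits on C (finishes day 5, plus 2-day gap → day 7), so it starts at day 7 and finishes at 7 + 12 = day 19.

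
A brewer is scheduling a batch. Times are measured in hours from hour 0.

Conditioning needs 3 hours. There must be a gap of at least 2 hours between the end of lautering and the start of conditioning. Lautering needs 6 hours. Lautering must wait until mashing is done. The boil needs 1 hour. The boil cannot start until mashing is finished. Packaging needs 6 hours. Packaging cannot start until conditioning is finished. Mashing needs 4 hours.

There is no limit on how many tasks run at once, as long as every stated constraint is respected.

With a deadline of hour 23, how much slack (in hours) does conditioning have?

Mashing can start immediately at hour 0; it finishes at hour 4.
Lautering cannot begin until mashing (finishes hour 4). It runs from hour 4 to 4 + 6 = hour 10.
Conditioning waits on lautering (finishes hour 10, plus 2-hour gap → hour 12), so it starts at hour 12 and finishes at 12 + 3 = hour 15.

Working backward from the deadline:
Packaging has no dependents, so it just needs to finish by hour 23. Starting by 23 − 6 = hour 17 achieves that.
Conditioning has to be done before packaging (must start by hour 17). That means finishing by hour 17, i.e. starting by 17 − 3 = hour 14.
So conditioning can start as early as hour 12 and as late as hour 14, giving 14 − 12 = 2 hours of slack.

2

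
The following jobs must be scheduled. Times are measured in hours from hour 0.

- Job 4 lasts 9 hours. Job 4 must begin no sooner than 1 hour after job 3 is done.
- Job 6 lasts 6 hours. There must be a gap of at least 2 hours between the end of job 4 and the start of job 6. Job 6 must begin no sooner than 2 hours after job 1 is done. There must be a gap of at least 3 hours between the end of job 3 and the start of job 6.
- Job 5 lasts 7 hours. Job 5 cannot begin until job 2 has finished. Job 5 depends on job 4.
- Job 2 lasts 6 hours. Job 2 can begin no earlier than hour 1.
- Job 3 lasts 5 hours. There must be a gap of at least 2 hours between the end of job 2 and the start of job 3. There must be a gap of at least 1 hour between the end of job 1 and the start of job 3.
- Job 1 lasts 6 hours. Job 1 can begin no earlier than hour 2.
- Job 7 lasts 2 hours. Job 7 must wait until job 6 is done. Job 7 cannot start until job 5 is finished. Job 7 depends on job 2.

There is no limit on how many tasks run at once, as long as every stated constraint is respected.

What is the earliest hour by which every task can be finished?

Job 2 waits on its own release at hour 1, so it starts at hour 1 and finishes at 1 + 6 = hour 7.
After its own release at hour 2, job 1 can start at hour 2 and finishes at hour 8.
For job 3: job 2 (finishes hour 7, plus 2-hour gap → hour 9); job 1 (finishes hour 8, plus 1-hour gap → hour 9). Taking the maximum gives a start of hour 9, and it finishes at 9 + 5 = hour 14.
Job 4 cannot begin until job 3 (finishes hour 14, plus 1-hour gap → hour 15). It runs from hour 15 to 15 + 9 = hour 24.
Job 6 cannot start until job 4 (finishes hour 24, plus 2-hour gap → hour 26); job 1 (finishes hour 8, plus 2-hour gap → hour 10); job 3 (finishes hour 14, plus 3-hour gap → hour 17). The controlling bound is hour 26, so job 6 finishes at 26 + 6 = hour 32.
For job 5: job 2 (finishes hour 7); job 4 (finishes hour 24). Taking the maximum gives a start of hour 24, and it finishes at 24 + 7 = hour 31.
For job 7: job 6 (finishes hour 32); job 5 (finishes hour 31); job 2 (finishes hour 7). Taking the maximum gives a start of hour 32, and it finishes at 32 + 2 = hour 34.
All tasks are finished once the last one completes. Finish times: Job 1 at 8, Job 2 at 7, Job 3 at 14, Job 4 at 24, Job 5 at 31, Job 6 at 32, Job 7 at 34. The latest is hour 34.

34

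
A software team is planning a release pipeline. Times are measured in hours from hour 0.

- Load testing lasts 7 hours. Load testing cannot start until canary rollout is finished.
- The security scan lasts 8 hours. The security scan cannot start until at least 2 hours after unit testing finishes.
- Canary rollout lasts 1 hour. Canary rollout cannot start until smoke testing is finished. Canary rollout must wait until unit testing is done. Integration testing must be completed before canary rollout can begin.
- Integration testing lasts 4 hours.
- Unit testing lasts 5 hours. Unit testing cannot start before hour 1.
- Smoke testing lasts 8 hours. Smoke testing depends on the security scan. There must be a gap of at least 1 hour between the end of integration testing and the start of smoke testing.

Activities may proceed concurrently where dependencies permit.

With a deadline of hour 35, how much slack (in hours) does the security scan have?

3

Unit testing waits on its own release at hour 1, so it starts at hour 1 and finishes at 1 + 5 = hour 6.
The security scan cannot begin until unit testing (finishes hour 6, plus 2-hour gap → hour 8). It runs from hour 8 to 8 + 8 = hour 16.

Working backward from the deadline:
Load testing has no dependents, so it just needs to finish by hour 35. Starting by 35 − 7 = hour 28 achieves that.
Canary rollout has to be done before load testing (must start by hour 28). That means finishing by hour 28, i.e. starting by 28 − 1 = hour 27.
Smoke testing must finish before canary rollout (must start by hour 27). With an 8-hour duration, smoke testing must start by 27 − 8 = hour 19.
Since smoke testing (must start by hour 19) depends on it, the security scan must finish by hour 19. Backing off its 8-hour duration gives a latest start of hour 11.
So the security scan can start as early as hour 8 and as late as hour 11, giving 11 − 8 = 3 hours of slack.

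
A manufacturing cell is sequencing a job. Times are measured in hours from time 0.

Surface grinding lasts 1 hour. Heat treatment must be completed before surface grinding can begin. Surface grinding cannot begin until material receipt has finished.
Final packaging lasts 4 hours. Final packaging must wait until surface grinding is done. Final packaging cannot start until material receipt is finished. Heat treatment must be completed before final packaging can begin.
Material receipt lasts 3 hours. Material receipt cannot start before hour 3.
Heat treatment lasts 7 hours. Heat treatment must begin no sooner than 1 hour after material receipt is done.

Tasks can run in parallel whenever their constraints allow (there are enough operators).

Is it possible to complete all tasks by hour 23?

After its own release at hour 3, material receipt can start at hour 3 and finishes at hour 6.
Heat treatment waits on material receipt (finishes hour 6, plus 1-hour gap → hour 7), so it starts at hour 7 and finishes at 7 + 7 = hour 14.
For surface grinding: heat treatment (finishes hour 14); material receipt (finishes hour 6). Taking the maximum gives a start of hour 14, and it finishes at 14 + 1 = hour 15.
Final packaging has to wait for surface grinding (finishes hour 15); material receipt (finishes hour 6); heat treatment (finishes hour 14). The latest of these is hour 15, so final packaging runs hour 15 to 15 + 4 = hour 19.
Every task is finished by hour 19, which is no later than the deadline of 23, so the schedule is feasible.

Yes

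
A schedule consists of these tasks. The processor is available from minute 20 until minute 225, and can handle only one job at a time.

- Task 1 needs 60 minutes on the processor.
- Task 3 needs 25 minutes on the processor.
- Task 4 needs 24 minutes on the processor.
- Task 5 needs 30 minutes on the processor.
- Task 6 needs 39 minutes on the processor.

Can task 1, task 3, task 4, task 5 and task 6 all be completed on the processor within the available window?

Yes

The processor window is 225 − 20 = 205 minutes.
Running back to back, the jobs need 60 + 25 + 24 + 30 + 39 = 178 minutes on the processor.
Since 178 ≤ 205, they fit within the window.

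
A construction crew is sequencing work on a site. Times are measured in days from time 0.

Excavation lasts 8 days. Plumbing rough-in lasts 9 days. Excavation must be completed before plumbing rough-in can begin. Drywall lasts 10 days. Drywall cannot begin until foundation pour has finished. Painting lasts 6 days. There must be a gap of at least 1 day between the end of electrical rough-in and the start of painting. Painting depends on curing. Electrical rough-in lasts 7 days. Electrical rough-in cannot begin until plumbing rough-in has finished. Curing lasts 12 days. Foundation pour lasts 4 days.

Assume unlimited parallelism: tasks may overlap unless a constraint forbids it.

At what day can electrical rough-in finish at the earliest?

24

Excavation can start immediately at day 0; it finishes at day 8.
Plumbing rough-in cannot begin until excavation (finishes day 8). It runs from day 8 to 8 + 9 = day 17.
Electrical rough-in waits on plumbing rough-in (finishes day 17), so it starts at day 17 and finishes at 17 + 7 = day 24.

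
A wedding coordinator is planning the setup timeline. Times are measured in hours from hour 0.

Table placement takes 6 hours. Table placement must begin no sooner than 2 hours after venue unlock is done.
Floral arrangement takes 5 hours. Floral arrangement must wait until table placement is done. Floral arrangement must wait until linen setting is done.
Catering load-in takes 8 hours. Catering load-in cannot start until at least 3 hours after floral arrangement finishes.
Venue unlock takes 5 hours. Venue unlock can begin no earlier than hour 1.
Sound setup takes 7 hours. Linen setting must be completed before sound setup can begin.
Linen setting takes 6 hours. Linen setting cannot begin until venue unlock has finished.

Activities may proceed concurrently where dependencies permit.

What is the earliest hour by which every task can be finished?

30

After its own release at hour 1, venue unlock can start at hour 1 and finishes at hour 6.
After venue unlock (finishes hour 6), linen setting can start at hour 6 and finishes at hour 12.
After linen setting (finishes hour 12), sound setup can start at hour 12 and finishes at hour 19.
After venue unlock (finishes hour 6, plus 2-hour gap → hour 8), table placement can start at hour 8 and finishes at hour 14.
Floral arrangement cannot start until table placement (finishes hour 14); linen setting (finishes hour 12). The controlling bound is hour 14, so floral arrangement finishes at 14 + 5 = hour 19.
Catering load-in cannot begin until floral arrangement (finishes hour 19, plus 3-hour gap → hour 22). It runs from hour 22 to 22 + 8 = hour 30.
All tasks are finished once the last one completes. Finish times: Venue unlock at 6, Table placement at 14, Linen setting at 12, Floral arrangement at 19, Sound setup at 19, Catering load-in at 30. The latest is hour 30.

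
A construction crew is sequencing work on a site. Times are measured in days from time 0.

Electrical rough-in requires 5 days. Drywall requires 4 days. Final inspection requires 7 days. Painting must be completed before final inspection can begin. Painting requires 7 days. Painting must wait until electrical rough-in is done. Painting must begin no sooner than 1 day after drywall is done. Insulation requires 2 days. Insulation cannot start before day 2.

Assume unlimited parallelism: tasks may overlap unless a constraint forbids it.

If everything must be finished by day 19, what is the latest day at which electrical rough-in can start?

Final inspection has no dependents, so it just needs to finish by day 19. Starting by 19 − 7 = day 12 achieves that.
Painting has to be done before final inspection (must start by day 12). That means finishing by day 12, i.e. starting by 12 − 7 = day 5.
Since painting (must start by day 5) depends on it, electrical rough-in must finish by day 5. Backing off its 5-day duration gives a latest start of day 0.

0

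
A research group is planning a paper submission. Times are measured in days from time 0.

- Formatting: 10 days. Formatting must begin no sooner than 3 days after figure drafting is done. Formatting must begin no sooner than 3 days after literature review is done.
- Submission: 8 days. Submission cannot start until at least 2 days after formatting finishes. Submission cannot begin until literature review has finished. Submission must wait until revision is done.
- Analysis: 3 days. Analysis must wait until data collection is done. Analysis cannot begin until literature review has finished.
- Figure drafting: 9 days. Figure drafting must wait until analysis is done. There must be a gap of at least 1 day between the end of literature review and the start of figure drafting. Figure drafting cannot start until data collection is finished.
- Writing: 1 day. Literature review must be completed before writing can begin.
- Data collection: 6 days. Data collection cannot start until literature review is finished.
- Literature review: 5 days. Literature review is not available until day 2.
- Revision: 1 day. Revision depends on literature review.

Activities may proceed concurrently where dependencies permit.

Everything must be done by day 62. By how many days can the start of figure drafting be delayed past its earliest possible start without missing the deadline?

14

Literature review waits on its own release at day 2, so it starts at day 2 and finishes at 2 + 5 = day 7.
Data collection cannot begin until literature review (finishes day 7). It runs from day 7 to 7 + 6 = day 13.
Analysis needs all of data collection (finishes day 13); literature review (finishes day 7). That puts its earliest start at day 13; it finishes at 13 + 3 = day 16.
Figure drafting cannot start until analysis (finishes day 16); literature review (finishes day 7, plus 1-day gap → day 8); data collection (finishes day 13). The controlling bound is day 16, so figure drafting finishes at 16 + 9 = day 25.

Working backward from the deadline:
Nothing follows submission; the deadline of day 62 is its only limit. It must start by 62 − 8 = day 54.
Since submission (must start by day 54, minus 2-day gap → day 52) depends on it, formatting must finish by day 52. Backing off its 10-day duration gives a latest start of day 42.
Figure drafting has to be done before formatting (must start by day 42, minus 3-day gap → day 39). That means finishing by day 39, i.e. starting by 39 − 9 = day 30.
So figure drafting can start as early as day 16 and as late as day 30, giving 30 − 16 = 14 days of slack.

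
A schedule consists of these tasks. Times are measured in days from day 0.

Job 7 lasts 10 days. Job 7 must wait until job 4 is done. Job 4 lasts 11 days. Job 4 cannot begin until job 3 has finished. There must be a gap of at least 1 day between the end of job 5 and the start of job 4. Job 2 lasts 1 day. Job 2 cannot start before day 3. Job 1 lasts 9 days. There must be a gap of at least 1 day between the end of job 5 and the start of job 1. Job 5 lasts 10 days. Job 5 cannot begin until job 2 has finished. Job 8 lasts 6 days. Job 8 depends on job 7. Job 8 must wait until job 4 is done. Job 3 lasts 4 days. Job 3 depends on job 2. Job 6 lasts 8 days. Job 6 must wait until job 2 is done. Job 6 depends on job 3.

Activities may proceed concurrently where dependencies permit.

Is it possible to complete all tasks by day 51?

Yes

Job 2 cannot begin until its own release at day 3. It runs from day 3 to 3 + 1 = day 4.
Job 5 waits on job 2 (finishes day 4), so it starts at day 4 and finishes at 4 + 10 = day 14.
After job 5 (finishes day 14, plus 1-day gap → day 15), job 1 can start at day 15 and finishes at day 24.
Job 3 cannot begin until job 2 (finishes day 4). It runs from day 4 to 4 + 4 = day 8.
Job 6 needs all of job 2 (finishes day 4); job 3 (finishes day 8). That puts its earliest start at day 8; it finishes at 8 + 8 = day 16.
Job 4 has to wait for job 3 (finishes day 8); job 5 (finishes day 14, plus 1-day gap → day 15). The latest of these is day 15, so job 4 runs day 15 to 15 + 11 = day 26.
After job 4 (finishes day 26), job 7 can start at day 26 and finishes at day 36.
Job 8 has to wait for job 7 (finishes day 36); job 4 (finishes day 26). The latest of these is day 36, so job 8 runs day 36 to 36 + 6 = day 42.
Every task is finished by day 42, which is no later than the deadline of 51, so the schedule is feasible.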